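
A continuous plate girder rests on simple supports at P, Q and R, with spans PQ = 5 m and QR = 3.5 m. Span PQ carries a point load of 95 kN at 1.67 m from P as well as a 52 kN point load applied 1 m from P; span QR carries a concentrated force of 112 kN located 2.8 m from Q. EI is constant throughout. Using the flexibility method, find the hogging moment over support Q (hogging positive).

M_Q = 71.63 kN·m

Take M_Q as the redundant. Released structure: two simple spans PQ and QR with a hinge at Q.
End slopes at the hinge Q, treating each span as simply supported:
  span PQ: point load 95 at a = 1.67: Pab(L + a)/(6LEI) = 117.5/EI
  span PQ: point load 52 at a = 1: Pab(L + a)/(6LEI) = 41.6/EI
  span QR: point load 112 at a = 2.8: Pab(L + b)/(6LEI) = 43.9/EI
  relative rotation θ_0 = (159.1 + 43.9)/EI = 203/EI
A unit hogging moment at Q produces rotation L₁/(3EI) + L₂/(3EI) = 2.833/EI.
Compatibility: M_Q·(L₁+L₂)/(3EI) = θ_0, giving M_Q = 71.63 kN·m (hogging).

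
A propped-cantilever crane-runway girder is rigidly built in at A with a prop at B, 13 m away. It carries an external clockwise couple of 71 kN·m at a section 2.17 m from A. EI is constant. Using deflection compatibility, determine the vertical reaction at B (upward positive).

Choose R_B as the redundant. The primary structure is the cantilever fixed at A.
Deflection at B on the released cantilever, summing each load's contribution:
  clockwise couple 71 at a = 2.17: M₀a(2L − a)/(2EI) = 1836/EI
Flexibility coefficient — unit upward force at B: δ_{BB} = L³/(3EI) = 732.3/EI.
The prop prevents deflection at B: R_B = δ_0/δ_{BB} = 1836/732.3 = 2.507 kN.

R_B = 2.507 kN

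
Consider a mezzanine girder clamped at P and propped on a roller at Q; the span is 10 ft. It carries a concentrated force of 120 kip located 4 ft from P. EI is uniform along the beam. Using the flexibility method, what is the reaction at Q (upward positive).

Release the roller at Q. Primary structure: cantilever fixed at P.
Downward deflection at the released point Q due to the loads:
  point load 120 at a = 4: Pa²(3L − a)/(6EI) = 8320/EI
Tip deflection under a unit load at Q: L³/(3EI) = 333.3/EI.
Compatibility at Q: δ_0 − R_Q·δ_{QQ} = 0, so R_Q = 8320/333.3 = 24.96 kip.

R_Q = 24.96 kip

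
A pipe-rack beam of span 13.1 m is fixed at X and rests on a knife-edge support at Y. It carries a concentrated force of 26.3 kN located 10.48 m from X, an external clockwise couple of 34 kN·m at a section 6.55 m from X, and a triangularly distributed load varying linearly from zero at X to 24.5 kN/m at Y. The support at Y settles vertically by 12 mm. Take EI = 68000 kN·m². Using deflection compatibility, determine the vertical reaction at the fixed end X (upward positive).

R_X = 78.17 kN

Take the reaction at Y as the redundant and release it; the primary structure is a cantilever fixed at X.
Free-end deflection of the primary structure under the applied loading (downward +):
  point load 26.3 at a = 10.48: Pa²(3L − a)/(6EI) = 13875/EI
  clockwise couple 34 at a = 6.55: M₀a(2L − a)/(2EI) = 2188/EI
  triangular load, peak 24.5 at the free end: 11w₀L⁴/(120EI) = 66140/EI
  δ_0 = 82202/EI
Flexibility coefficient — unit upward force at Y: δ_{YY} = L³/(3EI) = 749.4/EI.
With EI = 68000 kN·m²: δ_0 = 1.2089 m and δ_{YY} = 0.01102 m/kN.
Compatibility — the beam at Y must follow the support down by 0.012 m: δ_0 − R_Y·δ_{YY} = 0.012, so R_Y = (1.2089 − 0.012)/0.01102 = 108.6 kN.
Vertical equilibrium: R_X = ΣP − R_Y = 186.8 − 108.6 = 78.17 kN.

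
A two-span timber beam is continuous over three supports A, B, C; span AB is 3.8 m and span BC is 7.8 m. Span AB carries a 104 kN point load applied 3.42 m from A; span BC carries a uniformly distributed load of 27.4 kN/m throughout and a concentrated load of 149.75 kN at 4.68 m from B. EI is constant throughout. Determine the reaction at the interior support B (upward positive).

R_B = 371.2 kN

Insert a hinge at B; M_B is the redundant, and each span becomes simply supported.
End slopes at the hinge B, treating each span as simply supported:
  span AB: point load 104 at a = 3.42: Pab(L + a)/(6LEI) = 42.8/EI
  span BC: UDL 27.4: wL³/(24EI) = 541.8/EI
  span BC: point load 149.75 at a = 4.68: Pab(L + b)/(6LEI) = 510.2/EI
  relative rotation θ_0 = (42.8 + 1052)/EI = 1095/EI
A unit hogging moment at B produces rotation L₁/(3EI) + L₂/(3EI) = 3.867/EI.
Compatibility: M_B·(L₁+L₂)/(3EI) = θ_0, giving M_B = 283.1 kN·m (hogging).
Span AB, ΣM about A with M_B applied at B: R_B^{AB}·3.8 = 355.7 + 283.1, so R_B^{AB} = 168.1 kN and R_A = 104 − 168.1 = -64.11 kN.
Span BC, ΣM about C: R_B^{BC}·7.8 = 1301 + 283.1, so R_B^{BC} = 203.1 kN and R_C = 363.5 − 203.1 = 160.4 kN.
R_B = 168.1 + 203.1 = 371.2 kN.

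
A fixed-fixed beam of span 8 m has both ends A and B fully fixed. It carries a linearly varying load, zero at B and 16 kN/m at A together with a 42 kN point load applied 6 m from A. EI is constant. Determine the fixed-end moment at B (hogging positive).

Take the two fixed-end moments M_A, M_B as redundants; the released structure is the simple span AB.
On the primary (simply-supported) span, the end slopes from the loading are:
  at A: triangular load, peak 16: w₀L³/(45EI) = 182/EI
  at B: triangular load, peak 16: 7w₀L³/(360EI) = 159.3/EI
  at A: point load 42 at a = 6: Pab(L + b)/(6LEI) = 105/EI
  at B: point load 42 at a = 6: Pab(L + a)/(6LEI) = 147/EI
  θ_A0 = 287/EI,  θ_B0 = 306.3/EI
Flexibility coefficients: a unit moment at one end gives L/(3EI) there and L/(6EI) at the far end, so f₁₁ = f₂₂ = 2.667/EI and f₁₂ = f₂₁ = 1.333/EI.
Compatibility — zero rotation at each built-in end:
  2.667 M_A + 1.333 M_B = 287
  1.333 M_A + 2.667 M_B = 306.3
Solving the pair gives M_A = 66.95 kN·m and M_B = 81.38 kN·m (hogging).

M_B = 81.38 kN·m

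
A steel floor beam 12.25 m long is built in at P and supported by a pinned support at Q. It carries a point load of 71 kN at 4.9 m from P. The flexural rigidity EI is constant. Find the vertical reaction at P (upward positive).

Choose R_Q as the redundant. The primary structure is the cantilever fixed at P.
Deflection at Q on the released cantilever, summing each load's contribution:
  point load 71 at a = 4.9: Pa²(3L − a)/(6EI) = 9049/EI
Tip deflection under a unit load at Q: L³/(3EI) = 612.8/EI.
The prop prevents deflection at Q: R_Q = δ_0/δ_{QQ} = 9049/612.8 = 14.77 kN.
Vertical equilibrium: R_P = ΣP − R_Q = 71 − 14.77 = 56.23 kN.

R_P = 56.23 kN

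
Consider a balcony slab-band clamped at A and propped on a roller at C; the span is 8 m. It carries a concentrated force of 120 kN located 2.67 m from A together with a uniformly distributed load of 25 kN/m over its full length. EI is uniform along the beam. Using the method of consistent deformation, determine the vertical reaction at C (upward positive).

Take the reaction at C as the redundant and release it; the primary structure is a cantilever fixed at A.
Free-end deflection of the primary structure under the applied loading (downward +):
  point load 120 at a = 2.67: Pa²(3L − a)/(6EI) = 3041/EI
  UDL 25: wL⁴/(8EI) = 12800/EI
  δ_0 = 15841/EI
Tip deflection under a unit load at C: L³/(3EI) = 170.7/EI.
The prop prevents deflection at C: R_C = δ_0/δ_{CC} = 15841/170.7 = 92.82 kN.

R_C = 92.82 kN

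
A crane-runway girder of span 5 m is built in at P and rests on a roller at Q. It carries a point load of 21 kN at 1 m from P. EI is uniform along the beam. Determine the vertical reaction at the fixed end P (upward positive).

R_P = 19.82 kN

Choose R_Q as the redundant. The primary structure is the cantilever fixed at P.
Primary-structure tip deflection at Q by superposition:
  point load 21 at a = 1: Pa²(3L − a)/(6EI) = 49/EI
Flexibility coefficient — unit upward force at Q: δ_{QQ} = L³/(3EI) = 41.67/EI.
The prop prevents deflection at Q: R_Q = δ_0/δ_{QQ} = 49/41.67 = 1.176 kN.
Vertical equilibrium: R_P = ΣP − R_Q = 21 − 1.176 = 19.82 kN.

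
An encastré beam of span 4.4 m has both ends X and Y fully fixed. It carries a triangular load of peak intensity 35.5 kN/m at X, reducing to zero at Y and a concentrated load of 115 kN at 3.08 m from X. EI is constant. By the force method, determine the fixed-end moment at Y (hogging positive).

M_Y = 97.29 kN·m

Take the two fixed-end moments M_X, M_Y as redundants; the released structure is the simple span XY.
Simple-span end rotations at X and Y under the given loads:
  at X: triangular load, peak 35.5: w₀L³/(45EI) = 67.2/EI
  at Y: triangular load, peak 35.5: 7w₀L³/(360EI) = 58.8/EI
  at X: point load 115 at a = 3.08: Pab(L + b)/(6LEI) = 101.3/EI
  at Y: point load 115 at a = 3.08: Pab(L + a)/(6LEI) = 132.5/EI
  θ_X0 = 168.5/EI,  θ_Y0 = 191.3/EI
Flexibility coefficients: a unit moment at one end gives L/(3EI) there and L/(6EI) at the far end, so f₁₁ = f₂₂ = 1.467/EI and f₁₂ = f₂₁ = 0.7333/EI.
Compatibility — zero rotation at each built-in end:
  1.467 M_X + 0.7333 M_Y = 168.5
  0.7333 M_X + 1.467 M_Y = 191.3
Solving the pair gives M_X = 66.24 kN·m and M_Y = 97.29 kN·m (hogging).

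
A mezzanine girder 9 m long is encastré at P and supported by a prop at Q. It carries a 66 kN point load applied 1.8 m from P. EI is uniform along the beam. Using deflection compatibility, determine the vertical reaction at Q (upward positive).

Take the reaction at Q as the redundant and release it; the primary structure is a cantilever fixed at P.
Primary-structure tip deflection at Q by superposition:
  point load 66 at a = 1.8: Pa²(3L − a)/(6EI) = 898.1/EI
Flexibility coefficient — unit upward force at Q: δ_{QQ} = L³/(3EI) = 243/EI.
The prop prevents deflection at Q: R_Q = δ_0/δ_{QQ} = 898.1/243 = 3.696 kN.

R_Q = 3.696 kN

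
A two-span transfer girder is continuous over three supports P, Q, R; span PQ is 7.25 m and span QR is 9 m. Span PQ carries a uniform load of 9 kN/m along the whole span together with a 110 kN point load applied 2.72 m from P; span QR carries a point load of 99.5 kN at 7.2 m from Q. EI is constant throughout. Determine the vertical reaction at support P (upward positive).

R_P = 83.24 kN

Insert a hinge at Q; M_Q is the redundant, and each span becomes simply supported.
Discontinuity in slope at Q on the released structure — sum the simple-span end rotations:
  span PQ: UDL 9: wL³/(24EI) = 142.9/EI
  span PQ: point load 110 at a = 2.72: Pab(L + a)/(6LEI) = 310.6/EI
  span QR: point load 99.5 at a = 7.2: Pab(L + b)/(6LEI) = 257.9/EI
  relative rotation θ_0 = (453.6 + 257.9)/EI = 711.5/EI
A unit hogging moment at Q produces rotation L₁/(3EI) + L₂/(3EI) = 5.417/EI.
Compatibility: M_Q·(L₁+L₂)/(3EI) = θ_0, giving M_Q = 131.3 kN·m (hogging).
Span PQ, ΣM about P with M_Q applied at Q: R_Q^{PQ}·7.25 = 535.7 + 131.3, so R_Q^{PQ} = 92.01 kN and R_P = 175.2 − 92.01 = 83.24 kN.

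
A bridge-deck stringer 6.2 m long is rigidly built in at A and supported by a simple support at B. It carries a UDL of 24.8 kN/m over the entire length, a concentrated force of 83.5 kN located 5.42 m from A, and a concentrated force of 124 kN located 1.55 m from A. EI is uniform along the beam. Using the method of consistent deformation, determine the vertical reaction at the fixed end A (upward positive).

R_A = 225.1 kN

Remove the prop at B; the released (primary) structure is a cantilever built in at A.
Primary-structure tip deflection at B by superposition:
  UDL 24.8: wL⁴/(8EI) = 4581/EI
  point load 83.5 at a = 5.42: Pa²(3L − a)/(6EI) = 5388/EI
  point load 124 at a = 1.55: Pa²(3L − a)/(6EI) = 846.6/EI
  δ_0 = 10815/EI
Tip deflection under a unit load at B: L³/(3EI) = 79.44/EI.
Compatibility at B: δ_0 − R_B·δ_{BB} = 0, so R_B = 10815/79.44 = 136.1 kN.
Vertical equilibrium: R_A = ΣP − R_B = 361.3 − 136.1 = 225.1 kN.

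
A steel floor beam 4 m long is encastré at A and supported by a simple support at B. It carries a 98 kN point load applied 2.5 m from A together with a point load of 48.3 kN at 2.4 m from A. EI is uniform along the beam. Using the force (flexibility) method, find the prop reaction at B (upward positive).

R_B = 66.32 kN

Take the reaction at B as the redundant and release it; the primary structure is a cantilever fixed at A.
Downward deflection at the released point B due to the loads:
  point load 98 at a = 2.5: Pa²(3L − a)/(6EI) = 969.8/EI
  point load 48.3 at a = 2.4: Pa²(3L − a)/(6EI) = 445.1/EI
  δ_0 = 1415/EI
Tip deflection under a unit load at B: L³/(3EI) = 21.33/EI.
The prop prevents deflection at B: R_B = δ_0/δ_{BB} = 1415/21.33 = 66.32 kN.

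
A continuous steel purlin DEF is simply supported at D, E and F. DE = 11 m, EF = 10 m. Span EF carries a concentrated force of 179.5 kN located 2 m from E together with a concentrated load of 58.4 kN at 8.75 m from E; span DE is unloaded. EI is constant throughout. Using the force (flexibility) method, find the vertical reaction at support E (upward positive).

Insert a hinge at E; M_E is the redundant, and each span becomes simply supported.
Rotations at E on the released spans (each span's end-slope, ×1/EI):
  span EF: point load 179.5 at a = 2: Pab(L + b)/(6LEI) = 861.6/EI
  span EF: point load 58.4 at a = 8.75: Pab(L + b)/(6LEI) = 119.8/EI
  relative rotation θ_0 = (0 + 981.4)/EI = 981.4/EI
A unit hogging moment at E produces rotation L₁/(3EI) + L₂/(3EI) = 7/EI.
Slope continuity at E: θ_0 = M_E·7/EI, so M_E = 981.4/7 = 140.2 kN·m (hogging).
Span DE, ΣM about D with M_E applied at E: R_E^{DE}·11 = 0 + 140.2, so R_E^{DE} = 12.75 kN and R_D = 0 − 12.75 = -12.75 kN.
Span EF, ΣM about F: R_E^{EF}·10 = 1509 + 140.2, so R_E^{EF} = 164.9 kN and R_F = 237.9 − 164.9 = 72.98 kN.
R_E = 12.75 + 164.9 = 177.7 kN.

R_E = 177.7 kN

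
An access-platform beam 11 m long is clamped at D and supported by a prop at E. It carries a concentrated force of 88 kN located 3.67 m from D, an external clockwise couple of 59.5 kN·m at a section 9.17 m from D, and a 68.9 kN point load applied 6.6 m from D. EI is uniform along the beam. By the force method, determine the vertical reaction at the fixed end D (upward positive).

Choose R_E as the redundant. The primary structure is the cantilever fixed at D.
Free-end deflection of the primary structure under the applied loading (downward +):
  point load 88 at a = 3.67: Pa²(3L − a)/(6EI) = 5794/EI
  clockwise couple 59.5 at a = 9.17: M₀a(2L − a)/(2EI) = 3500/EI
  point load 68.9 at a = 6.6: Pa²(3L − a)/(6EI) = 13206/EI
  δ_0 = 22500/EI
Tip deflection under a unit load at E: L³/(3EI) = 443.7/EI.
The prop prevents deflection at E: R_E = δ_0/δ_{EE} = 22500/443.7 = 50.71 kN.
Vertical equilibrium: R_D = ΣP − R_E = 156.9 − 50.71 = 106.2 kN.

R_D = 106.2 kN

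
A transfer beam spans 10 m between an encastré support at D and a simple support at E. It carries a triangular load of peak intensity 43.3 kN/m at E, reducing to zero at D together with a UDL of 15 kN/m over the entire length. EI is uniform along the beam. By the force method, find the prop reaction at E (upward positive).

Remove the prop at E; the released (primary) structure is a cantilever built in at D.
Downward deflection at the released point E due to the loads:
  triangular load, peak 43.3 at the free end: 11w₀L⁴/(120EI) = 39692/EI
  UDL 15: wL⁴/(8EI) = 18750/EI
  δ_0 = 58442/EI
Flexibility coefficient — unit upward force at E: δ_{EE} = L³/(3EI) = 333.3/EI.
Compatibility at E: δ_0 − R_E·δ_{EE} = 0, so R_E = 58442/333.3 = 175.3 kN.

R_E = 175.3 kN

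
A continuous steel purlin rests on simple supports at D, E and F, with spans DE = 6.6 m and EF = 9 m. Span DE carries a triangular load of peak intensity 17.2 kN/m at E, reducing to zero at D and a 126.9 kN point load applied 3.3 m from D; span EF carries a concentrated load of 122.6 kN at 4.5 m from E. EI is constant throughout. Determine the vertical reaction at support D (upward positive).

Take M_E as the redundant. Released structure: two simple spans DE and EF with a hinge at E.
Discontinuity in slope at E on the released structure — sum the simple-span end rotations:
  span DE: triangular load, peak 17.2: w₀L³/(45EI) = 109.9/EI
  span DE: point load 126.9 at a = 3.3: Pab(L + a)/(6LEI) = 345.5/EI
  span EF: point load 122.6 at a = 4.5: Pab(L + b)/(6LEI) = 620.7/EI
  relative rotation θ_0 = (455.4 + 620.7)/EI = 1076/EI
A unit hogging moment at E produces rotation L₁/(3EI) + L₂/(3EI) = 5.2/EI.
Compatibility: M_E·(L₁+L₂)/(3EI) = θ_0, giving M_E = 206.9 kN·m (hogging).
Span DE, ΣM about D with M_E applied at E: R_E^{DE}·6.6 = 668.5 + 206.9, so R_E^{DE} = 132.6 kN and R_D = 183.7 − 132.6 = 51.02 kN.

R_D = 51.02 kN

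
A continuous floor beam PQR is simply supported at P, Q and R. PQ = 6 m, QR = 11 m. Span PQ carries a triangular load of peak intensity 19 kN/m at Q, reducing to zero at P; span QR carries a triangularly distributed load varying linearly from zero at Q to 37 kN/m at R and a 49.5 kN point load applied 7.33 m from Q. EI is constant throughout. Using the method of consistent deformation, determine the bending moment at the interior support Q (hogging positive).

Take M_Q as the redundant. Released structure: two simple spans PQ and QR with a hinge at Q.
Rotations at Q on the released spans (each span's end-slope, ×1/EI):
  span PQ: triangular load, peak 19: w₀L³/(45EI) = 91.2/EI
  span QR: triangular load, peak 37: 7w₀L³/(360EI) = 957.6/EI
  span QR: point load 49.5 at a = 7.33: Pab(L + b)/(6LEI) = 296/EI
  relative rotation θ_0 = (91.2 + 1254)/EI = 1345/EI
A unit hogging moment at Q produces rotation L₁/(3EI) + L₂/(3EI) = 5.667/EI.
Slope continuity at Q: θ_0 = M_Q·5.667/EI, so M_Q = 1345/5.667 = 237.3 kN·m (hogging).

M_Q = 237.3 kN·m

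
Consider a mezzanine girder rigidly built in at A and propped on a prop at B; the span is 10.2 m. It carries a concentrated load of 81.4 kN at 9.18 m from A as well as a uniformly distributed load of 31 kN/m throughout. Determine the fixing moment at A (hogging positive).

Remove the prop at B; the released (primary) structure is a cantilever built in at A.
Free-end deflection of the primary structure under the applied loading (downward +):
  point load 81.4 at a = 9.18: Pa²(3L − a)/(6EI) = 24489/EI
  UDL 31: wL⁴/(8EI) = 41944/EI
  δ_0 = 66434/EI
Flexibility coefficient — unit upward force at B: δ_{BB} = L³/(3EI) = 353.7/EI.
The prop prevents deflection at B: R_B = δ_0/δ_{BB} = 66434/353.7 = 187.8 kN.
Moment equilibrium about A: M_A = Σ(load moments about A) − R_B·L = 2360 − 187.8×10.2 = 444.3 kN·m.

M_A = 444.3 kN·m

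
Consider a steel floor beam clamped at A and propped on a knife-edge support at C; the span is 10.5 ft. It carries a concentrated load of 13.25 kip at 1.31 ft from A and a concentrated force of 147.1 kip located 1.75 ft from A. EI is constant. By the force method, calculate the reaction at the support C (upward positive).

R_C = 6.085 kip

Release the roller at C. Primary structure: cantilever fixed at A.
Primary-structure tip deflection at C by superposition:
  point load 13.25 at a = 1.31: Pa²(3L − a)/(6EI) = 114.4/EI
  point load 147.1 at a = 1.75: Pa²(3L − a)/(6EI) = 2234/EI
  δ_0 = 2348/EI
Flexibility coefficient — unit upward force at C: δ_{CC} = L³/(3EI) = 385.9/EI.
The prop prevents deflection at C: R_C = δ_0/δ_{CC} = 2348/385.9 = 6.085 kip.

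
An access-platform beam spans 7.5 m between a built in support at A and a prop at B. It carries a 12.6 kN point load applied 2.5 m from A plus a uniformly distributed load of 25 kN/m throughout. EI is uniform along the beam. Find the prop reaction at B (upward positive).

R_B = 72.18 kN

Release the roller at B. Primary structure: cantilever fixed at A.
Primary-structure tip deflection at B by superposition:
  point load 12.6 at a = 2.5: Pa²(3L − a)/(6EI) = 262.5/EI
  UDL 25: wL⁴/(8EI) = 9888/EI
  δ_0 = 10150/EI
Flexibility coefficient — unit upward force at B: δ_{BB} = L³/(3EI) = 140.6/EI.
The prop prevents deflection at B: R_B = δ_0/δ_{BB} = 10150/140.6 = 72.18 kN.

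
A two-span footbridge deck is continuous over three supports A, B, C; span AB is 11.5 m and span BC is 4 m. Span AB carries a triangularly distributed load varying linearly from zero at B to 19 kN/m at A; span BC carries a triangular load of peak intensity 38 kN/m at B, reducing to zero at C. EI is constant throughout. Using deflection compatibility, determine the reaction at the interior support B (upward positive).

R_B = 127.3 kN

Insert a hinge at B; M_B is the redundant, and each span becomes simply supported.
Rotations at B on the released spans (each span's end-slope, ×1/EI):
  span AB: triangular load, peak 19: 7w₀L³/(360EI) = 561.9/EI
  span BC: triangular load, peak 38: w₀L³/(45EI) = 54.04/EI
  relative rotation θ_0 = (561.9 + 54.04)/EI = 615.9/EI
A unit hogging moment at B produces rotation L₁/(3EI) + L₂/(3EI) = 5.167/EI.
Compatibility: M_B·(L₁+L₂)/(3EI) = θ_0, giving M_B = 119.2 kN·m (hogging).
Span AB, ΣM about A with M_B applied at B: R_B^{AB}·11.5 = 418.8 + 119.2, so R_B^{AB} = 46.78 kN and R_A = 109.2 − 46.78 = 62.47 kN.
Span BC, ΣM about C: R_B^{BC}·4 = 202.7 + 119.2, so R_B^{BC} = 80.47 kN and R_C = 76 − 80.47 = -4.469 kN.
R_B = 46.78 + 80.47 = 127.3 kN.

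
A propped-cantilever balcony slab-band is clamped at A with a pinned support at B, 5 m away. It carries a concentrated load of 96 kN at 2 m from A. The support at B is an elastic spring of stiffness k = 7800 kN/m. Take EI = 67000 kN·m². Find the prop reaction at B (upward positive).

Release the roller at B. Primary structure: cantilever fixed at A.
Deflection at B on the released cantilever, summing each load's contribution:
  point load 96 at a = 2: Pa²(3L − a)/(6EI) = 832/EI
Tip deflection under a unit load at B: L³/(3EI) = 41.67/EI.
With EI = 67000 kN·m²: δ_0 = 0.012418 m and δ_{BB} = 0.000622 m/kN.
Compatibility — the spring shortens by R_B/k under the reaction it provides: δ_0 − R_B·δ_{BB} = R_B/k. With 1/k = 0.000128 m/kN, R_B = δ_0 / (δ_{BB} + 1/k) = 0.012418 / (0.000622 + 0.000128) = 16.56 kN.

R_B = 16.56 kN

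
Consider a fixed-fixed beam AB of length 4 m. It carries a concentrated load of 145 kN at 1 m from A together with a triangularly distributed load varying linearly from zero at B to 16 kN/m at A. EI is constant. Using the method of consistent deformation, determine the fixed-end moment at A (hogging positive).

Release both end moments; the primary structure is a simply-supported span AB with redundants M_A and M_B.
Simple-span end rotations at A and B under the given loads:
  at A: point load 145 at a = 1: Pab(L + b)/(6LEI) = 126.9/EI
  at B: point load 145 at a = 1: Pab(L + a)/(6LEI) = 90.62/EI
  at A: triangular load, peak 16: w₀L³/(45EI) = 22.76/EI
  at B: triangular load, peak 16: 7w₀L³/(360EI) = 19.91/EI
  θ_A0 = 149.6/EI,  θ_B0 = 110.5/EI
Flexibility coefficients: a unit moment at one end gives L/(3EI) there and L/(6EI) at the far end, so f₁₁ = f₂₂ = 1.333/EI and f₁₂ = f₂₁ = 0.6667/EI.
Compatibility — zero rotation at each built-in end:
  1.333 M_A + 0.6667 M_B = 149.6
  0.6667 M_A + 1.333 M_B = 110.5
Solving the pair gives M_A = 94.36 kN·m and M_B = 35.72 kN·m (hogging).

M_A = 94.36 kN·m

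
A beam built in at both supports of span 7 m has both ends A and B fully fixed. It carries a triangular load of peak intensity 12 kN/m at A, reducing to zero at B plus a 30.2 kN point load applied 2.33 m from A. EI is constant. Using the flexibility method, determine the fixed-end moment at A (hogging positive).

M_A = 60.72 kN·m

Take the two fixed-end moments M_A, M_B as redundants; the released structure is the simple span AB.
On the primary (simply-supported) span, the end slopes from the loading are:
  at A: triangular load, peak 12: w₀L³/(45EI) = 91.47/EI
  at B: triangular load, peak 12: 7w₀L³/(360EI) = 80.03/EI
  at A: point load 30.2 at a = 2.33: Pab(L + b)/(6LEI) = 91.31/EI
  at B: point load 30.2 at a = 2.33: Pab(L + a)/(6LEI) = 73/EI
  θ_A0 = 182.8/EI,  θ_B0 = 153/EI
Flexibility coefficients: a unit moment at one end gives L/(3EI) there and L/(6EI) at the far end, so f₁₁ = f₂₂ = 2.333/EI and f₁₂ = f₂₁ = 1.167/EI.
Compatibility — zero rotation at each built-in end:
  2.333 M_A + 1.167 M_B = 182.8
  1.167 M_A + 2.333 M_B = 153
Solving the pair gives M_A = 60.72 kN·m and M_B = 35.23 kN·m (hogging).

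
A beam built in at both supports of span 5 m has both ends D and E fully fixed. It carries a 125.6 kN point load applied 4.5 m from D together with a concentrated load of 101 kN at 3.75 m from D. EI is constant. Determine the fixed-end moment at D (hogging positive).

M_D = 29.32 kN·m

Take the two fixed-end moments M_D, M_E as redundants; the released structure is the simple span DE.
End rotations of the released simple span under the applied load (×1/EI):
  at D: point load 125.6 at a = 4.5: Pab(L + b)/(6LEI) = 51.81/EI
  at E: point load 125.6 at a = 4.5: Pab(L + a)/(6LEI) = 89.49/EI
  at D: point load 101 at a = 3.75: Pab(L + b)/(6LEI) = 98.63/EI
  at E: point load 101 at a = 3.75: Pab(L + a)/(6LEI) = 138.1/EI
  θ_D0 = 150.4/EI,  θ_E0 = 227.6/EI
Flexibility coefficients: a unit moment at one end gives L/(3EI) there and L/(6EI) at the far end, so f₁₁ = f₂₂ = 1.667/EI and f₁₂ = f₂₁ = 0.8333/EI.
Compatibility — zero rotation at each built-in end:
  1.667 M_D + 0.8333 M_E = 150.4
  0.8333 M_D + 1.667 M_E = 227.6
Solving the pair gives M_D = 29.32 kN·m and M_E = 121.9 kN·m (hogging).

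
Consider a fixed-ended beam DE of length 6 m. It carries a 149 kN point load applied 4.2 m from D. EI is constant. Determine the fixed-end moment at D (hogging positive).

Take the two fixed-end moments M_D, M_E as redundants; the released structure is the simple span DE.
Simple-span end rotations at D and E under the given loads:
  at D: point load 149 at a = 4.2: Pab(L + b)/(6LEI) = 244.1/EI
  at E: point load 149 at a = 4.2: Pab(L + a)/(6LEI) = 319.2/EI
  θ_D0 = 244.1/EI,  θ_E0 = 319.2/EI
Flexibility coefficients: a unit moment at one end gives L/(3EI) there and L/(6EI) at the far end, so f₁₁ = f₂₂ = 2/EI and f₁₂ = f₂₁ = 1/EI.
Compatibility — zero rotation at each built-in end:
  2 M_D + 1 M_E = 244.1
  1 M_D + 2 M_E = 319.2
Solving the pair gives M_D = 56.32 kN·m and M_E = 131.4 kN·m (hogging).

M_D = 56.32 kN·m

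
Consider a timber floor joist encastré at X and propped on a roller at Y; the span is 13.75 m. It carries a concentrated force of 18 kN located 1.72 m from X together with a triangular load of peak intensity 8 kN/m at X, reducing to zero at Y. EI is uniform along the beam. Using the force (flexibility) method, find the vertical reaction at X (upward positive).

Release the roller at Y. Primary structure: cantilever fixed at X.
Downward deflection at the released point Y due to the loads:
  point load 18 at a = 1.72: Pa²(3L − a)/(6EI) = 350.8/EI
  triangular load, peak 8 at the fixed end: w₀L⁴/(30EI) = 9532/EI
  δ_0 = 9883/EI
Tip deflection under a unit load at Y: L³/(3EI) = 866.5/EI.
The prop prevents deflection at Y: R_Y = δ_0/δ_{YY} = 9883/866.5 = 11.4 kN.
Vertical equilibrium: R_X = ΣP − R_Y = 73 − 11.4 = 61.6 kN.

R_X = 61.6 kN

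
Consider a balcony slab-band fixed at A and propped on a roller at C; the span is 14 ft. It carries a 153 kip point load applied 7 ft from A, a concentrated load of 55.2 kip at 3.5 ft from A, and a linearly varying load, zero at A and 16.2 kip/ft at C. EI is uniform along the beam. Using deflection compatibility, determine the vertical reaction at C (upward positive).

R_C = 114.9 kip

Choose R_C as the redundant. The primary structure is the cantilever fixed at A.
Downward deflection at the released point C due to the loads:
  point load 153 at a = 7: Pa²(3L − a)/(6EI) = 43732/EI
  point load 55.2 at a = 3.5: Pa²(3L − a)/(6EI) = 4339/EI
  triangular load, peak 16.2 at the free end: 11w₀L⁴/(120EI) = 57048/EI
  δ_0 = 105119/EI
Flexibility coefficient — unit upward force at C: δ_{CC} = L³/(3EI) = 914.7/EI.
Compatibility at C: δ_0 − R_C·δ_{CC} = 0, so R_C = 105119/914.7 = 114.9 kip.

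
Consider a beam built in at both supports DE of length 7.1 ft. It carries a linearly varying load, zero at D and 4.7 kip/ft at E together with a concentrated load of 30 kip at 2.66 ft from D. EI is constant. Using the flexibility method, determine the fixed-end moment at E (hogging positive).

Take the two fixed-end moments M_D, M_E as redundants; the released structure is the simple span DE.
On the primary (simply-supported) span, the end slopes from the loading are:
  at D: triangular load, peak 4.7: 7w₀L³/(360EI) = 32.71/EI
  at E: triangular load, peak 4.7: w₀L³/(45EI) = 37.38/EI
  at D: point load 30 at a = 2.66: Pab(L + b)/(6LEI) = 95.98/EI
  at E: point load 30 at a = 2.66: Pab(L + a)/(6LEI) = 81.18/EI
  θ_D0 = 128.7/EI,  θ_E0 = 118.6/EI
Flexibility coefficients: a unit moment at one end gives L/(3EI) there and L/(6EI) at the far end, so f₁₁ = f₂₂ = 2.367/EI and f₁₂ = f₂₁ = 1.183/EI.
Compatibility — zero rotation at each built-in end:
  2.367 M_D + 1.183 M_E = 128.7
  1.183 M_D + 2.367 M_E = 118.6
Solving the pair gives M_D = 39.1 kip·ft and M_E = 30.54 kip·ft (hogging).

M_E = 30.54 kip·ft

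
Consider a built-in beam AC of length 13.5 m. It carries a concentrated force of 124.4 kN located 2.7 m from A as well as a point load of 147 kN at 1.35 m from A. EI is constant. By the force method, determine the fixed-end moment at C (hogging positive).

Take the two fixed-end moments M_A, M_C as redundants; the released structure is the simple span AC.
End rotations of the released simple span under the applied load (×1/EI):
  at A: point load 124.4 at a = 2.7: Pab(L + b)/(6LEI) = 1088/EI
  at C: point load 124.4 at a = 2.7: Pab(L + a)/(6LEI) = 725.5/EI
  at A: point load 147 at a = 1.35: Pab(L + b)/(6LEI) = 763.5/EI
  at C: point load 147 at a = 1.35: Pab(L + a)/(6LEI) = 442/EI
  θ_A0 = 1852/EI,  θ_C0 = 1168/EI
Flexibility coefficients: a unit moment at one end gives L/(3EI) there and L/(6EI) at the far end, so f₁₁ = f₂₂ = 4.5/EI and f₁₂ = f₂₁ = 2.25/EI.
Compatibility — zero rotation at each built-in end:
  4.5 M_A + 2.25 M_C = 1852
  2.25 M_A + 4.5 M_C = 1168
Solving the pair gives M_A = 375.7 kN·m and M_C = 71.6 kN·m (hogging).

M_C = 71.6 kN·m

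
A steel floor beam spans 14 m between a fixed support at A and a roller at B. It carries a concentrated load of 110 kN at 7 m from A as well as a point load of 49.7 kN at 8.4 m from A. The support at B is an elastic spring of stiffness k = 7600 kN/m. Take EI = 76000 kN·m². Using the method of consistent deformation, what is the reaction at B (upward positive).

Choose R_B as the redundant. The primary structure is the cantilever fixed at A.
Deflection at B on the released cantilever, summing each load's contribution:
  point load 110 at a = 7: Pa²(3L − a)/(6EI) = 31442/EI
  point load 49.7 at a = 8.4: Pa²(3L − a)/(6EI) = 19638/EI
  δ_0 = 51080/EI
Flexibility coefficient — unit upward force at B: δ_{BB} = L³/(3EI) = 914.7/EI.
With EI = 76000 kN·m²: δ_0 = 0.6721 m and δ_{BB} = 0.012035 m/kN.
Compatibility — the spring shortens by R_B/k under the reaction it provides: δ_0 − R_B·δ_{BB} = R_B/k. With 1/k = 0.000132 m/kN, R_B = δ_0 / (δ_{BB} + 1/k) = 0.6721 / (0.012035 + 0.000132) = 55.24 kN.

R_B = 55.24 kN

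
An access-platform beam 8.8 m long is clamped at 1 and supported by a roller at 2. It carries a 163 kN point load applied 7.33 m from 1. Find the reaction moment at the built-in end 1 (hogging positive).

M_1 = 116.5 kN·m

Take the reaction at 2 as the redundant and release it; the primary structure is a cantilever fixed at 1.
Deflection at 2 on the released cantilever, summing each load's contribution:
  point load 163 at a = 7.33: Pa²(3L − a)/(6EI) = 27835/EI
Flexibility coefficient — unit upward force at 2: δ_{22} = L³/(3EI) = 227.2/EI.
Compatibility at 2: δ_0 − R_2·δ_{22} = 0, so R_2 = 27835/227.2 = 122.5 kN.
Moment equilibrium about 1: M_1 = Σ(load moments about 1) − R_2·L = 1195 − 122.5×8.8 = 116.5 kN·m.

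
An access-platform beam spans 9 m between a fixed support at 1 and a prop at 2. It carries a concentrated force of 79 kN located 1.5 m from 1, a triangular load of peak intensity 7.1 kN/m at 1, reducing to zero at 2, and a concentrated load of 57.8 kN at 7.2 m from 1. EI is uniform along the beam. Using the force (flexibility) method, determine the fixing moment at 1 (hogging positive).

M_1 = 178.8 kN·m

Release the roller at 2. Primary structure: cantilever fixed at 1.
Downward deflection at the released point 2 due to the loads:
  point load 79 at a = 1.5: Pa²(3L − a)/(6EI) = 755.4/EI
  triangular load, peak 7.1 at the fixed end: w₀L⁴/(30EI) = 1553/EI
  point load 57.8 at a = 7.2: Pa²(3L − a)/(6EI) = 9888/EI
  δ_0 = 12196/EI
Flexibility coefficient — unit upward force at 2: δ_{22} = L³/(3EI) = 243/EI.
Compatibility at 2: δ_0 − R_2·δ_{22} = 0, so R_2 = 12196/243 = 50.19 kN.
Moment equilibrium about 1: M_1 = Σ(load moments about 1) − R_2·L = 630.5 − 50.19×9 = 178.8 kN·m.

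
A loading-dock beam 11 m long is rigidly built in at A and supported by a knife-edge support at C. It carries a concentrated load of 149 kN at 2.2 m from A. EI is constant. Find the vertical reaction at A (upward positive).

Remove the prop at C; the released (primary) structure is a cantilever built in at A.
Free-end deflection of the primary structure under the applied loading (downward +):
  point load 149 at a = 2.2: Pa²(3L − a)/(6EI) = 3702/EI
Flexibility coefficient — unit upward force at C: δ_{CC} = L³/(3EI) = 443.7/EI.
The prop prevents deflection at C: R_C = δ_0/δ_{CC} = 3702/443.7 = 8.344 kN.
Vertical equilibrium: R_A = ΣP − R_C = 149 − 8.344 = 140.7 kN.

R_A = 140.7 kN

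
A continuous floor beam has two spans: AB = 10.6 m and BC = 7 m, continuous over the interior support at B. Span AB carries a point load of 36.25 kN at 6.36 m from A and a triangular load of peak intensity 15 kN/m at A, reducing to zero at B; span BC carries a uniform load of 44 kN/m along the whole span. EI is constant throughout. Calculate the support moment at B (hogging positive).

M_B = 210.8 kN·m

Insert a hinge at B; M_B is the redundant, and each span becomes simply supported.
End slopes at the hinge B, treating each span as simply supported:
  span AB: point load 36.25 at a = 6.36: Pab(L + a)/(6LEI) = 260.7/EI
  span AB: triangular load, peak 15: 7w₀L³/(360EI) = 347.4/EI
  span BC: UDL 44: wL³/(24EI) = 628.8/EI
  relative rotation θ_0 = (608.1 + 628.8)/EI = 1237/EI
A unit hogging moment at B produces rotation L₁/(3EI) + L₂/(3EI) = 5.867/EI.
Slope continuity at B: θ_0 = M_B·5.867/EI, so M_B = 1237/5.867 = 210.8 kN·m (hogging).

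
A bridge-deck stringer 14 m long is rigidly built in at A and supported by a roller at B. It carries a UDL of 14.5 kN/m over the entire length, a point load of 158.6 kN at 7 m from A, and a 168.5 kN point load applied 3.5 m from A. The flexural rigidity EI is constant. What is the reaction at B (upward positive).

R_B = 140.2 kN

Choose R_B as the redundant. The primary structure is the cantilever fixed at A.
Downward deflection at the released point B due to the loads:
  UDL 14.5: wL⁴/(8EI) = 69629/EI
  point load 158.6 at a = 7: Pa²(3L − a)/(6EI) = 45333/EI
  point load 168.5 at a = 3.5: Pa²(3L − a)/(6EI) = 13245/EI
  δ_0 = 128207/EI
Tip deflection under a unit load at B: L³/(3EI) = 914.7/EI.
Compatibility at B: δ_0 − R_B·δ_{BB} = 0, so R_B = 128207/914.7 = 140.2 kN.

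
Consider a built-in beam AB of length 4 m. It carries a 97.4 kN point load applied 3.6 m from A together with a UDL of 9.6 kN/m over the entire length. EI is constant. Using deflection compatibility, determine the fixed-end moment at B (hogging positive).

Take the two fixed-end moments M_A, M_B as redundants; the released structure is the simple span AB.
Simple-span end rotations at A and B under the given loads:
  at A: point load 97.4 at a = 3.6: Pab(L + b)/(6LEI) = 25.71/EI
  at B: point load 97.4 at a = 3.6: Pab(L + a)/(6LEI) = 44.41/EI
  at A: UDL 9.6: wL³/(24EI) = 25.6/EI
  at B: UDL 9.6: wL³/(24EI) = 25.6/EI
  θ_A0 = 51.31/EI,  θ_B0 = 70.01/EI
Flexibility coefficients: a unit moment at one end gives L/(3EI) there and L/(6EI) at the far end, so f₁₁ = f₂₂ = 1.333/EI and f₁₂ = f₂₁ = 0.6667/EI.
Compatibility — zero rotation at each built-in end:
  1.333 M_A + 0.6667 M_B = 51.31
  0.6667 M_A + 1.333 M_B = 70.01
Solving the pair gives M_A = 16.31 kN·m and M_B = 44.36 kN·m (hogging).

M_B = 44.36 kN·m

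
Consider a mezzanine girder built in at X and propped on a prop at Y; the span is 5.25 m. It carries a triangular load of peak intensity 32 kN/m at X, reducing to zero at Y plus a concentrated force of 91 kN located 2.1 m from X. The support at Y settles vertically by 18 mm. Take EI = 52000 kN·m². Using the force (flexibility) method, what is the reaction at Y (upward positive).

Release the roller at Y. Primary structure: cantilever fixed at X.
Free-end deflection of the primary structure under the applied loading (downward +):
  triangular load, peak 32 at the fixed end: w₀L⁴/(30EI) = 810.3/EI
  point load 91 at a = 2.1: Pa²(3L − a)/(6EI) = 913/EI
  δ_0 = 1723/EI
Flexibility coefficient — unit upward force at Y: δ_{YY} = L³/(3EI) = 48.23/EI.
With EI = 52000 kN·m²: δ_0 = 0.033141 m and δ_{YY} = 0.000928 m/kN.
Compatibility — the beam at Y must follow the support down by 0.018 m: δ_0 − R_Y·δ_{YY} = 0.018, so R_Y = (0.033141 − 0.018)/0.000928 = 16.32 kN.

R_Y = 16.32 kN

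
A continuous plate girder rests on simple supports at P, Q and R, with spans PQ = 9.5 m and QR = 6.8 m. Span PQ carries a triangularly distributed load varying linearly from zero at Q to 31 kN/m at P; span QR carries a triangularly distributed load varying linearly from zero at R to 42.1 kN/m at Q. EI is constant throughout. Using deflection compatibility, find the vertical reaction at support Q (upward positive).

R_Q = 182.2 kN

Insert a hinge at Q; M_Q is the redundant, and each span becomes simply supported.
Discontinuity in slope at Q on the released structure — sum the simple-span end rotations:
  span PQ: triangular load, peak 31: 7w₀L³/(360EI) = 516.8/EI
  span QR: triangular load, peak 42.1: w₀L³/(45EI) = 294.2/EI
  relative rotation θ_0 = (516.8 + 294.2)/EI = 811/EI
A unit hogging moment at Q produces rotation L₁/(3EI) + L₂/(3EI) = 5.433/EI.
Compatibility: M_Q·(L₁+L₂)/(3EI) = θ_0, giving M_Q = 149.3 kN·m (hogging).
Span PQ, ΣM about P with M_Q applied at Q: R_Q^{PQ}·9.5 = 466.3 + 149.3, so R_Q^{PQ} = 64.79 kN and R_P = 147.2 − 64.79 = 82.46 kN.
Span QR, ΣM about R: R_Q^{QR}·6.8 = 648.9 + 149.3, so R_Q^{QR} = 117.4 kN and R_R = 143.1 − 117.4 = 25.76 kN.
R_Q = 64.79 + 117.4 = 182.2 kN.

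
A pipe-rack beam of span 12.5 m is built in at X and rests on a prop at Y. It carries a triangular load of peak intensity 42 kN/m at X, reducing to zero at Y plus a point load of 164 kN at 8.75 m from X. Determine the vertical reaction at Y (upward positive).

Remove the prop at Y; the released (primary) structure is a cantilever built in at X.
Primary-structure tip deflection at Y by superposition:
  triangular load, peak 42 at the fixed end: w₀L⁴/(30EI) = 34180/EI
  point load 164 at a = 8.75: Pa²(3L − a)/(6EI) = 60165/EI
  δ_0 = 94345/EI
Tip deflection under a unit load at Y: L³/(3EI) = 651/EI.
Compatibility at Y: δ_0 − R_Y·δ_{YY} = 0, so R_Y = 94345/651 = 144.9 kN.

R_Y = 144.9 kN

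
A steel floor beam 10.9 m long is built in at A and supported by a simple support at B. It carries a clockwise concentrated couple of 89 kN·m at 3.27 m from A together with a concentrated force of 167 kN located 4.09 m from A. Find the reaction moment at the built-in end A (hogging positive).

Release the roller at B. Primary structure: cantilever fixed at A.
Primary-structure tip deflection at B by superposition:
  clockwise couple 89 at a = 3.27: M₀a(2L − a)/(2EI) = 2696/EI
  point load 167 at a = 4.09: Pa²(3L − a)/(6EI) = 13321/EI
  δ_0 = 16017/EI
Flexibility coefficient — unit upward force at B: δ_{BB} = L³/(3EI) = 431.7/EI.
The prop prevents deflection at B: R_B = δ_0/δ_{BB} = 16017/431.7 = 37.1 kN.
Moment equilibrium about A: M_A = Σ(load moments about A) − R_B·L = 772 − 37.1×10.9 = 367.6 kN·m.

M_A = 367.6 kN·m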